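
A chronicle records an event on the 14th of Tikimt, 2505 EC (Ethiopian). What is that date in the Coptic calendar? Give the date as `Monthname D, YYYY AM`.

Julian Day Number of the source date = 2638850.
Converting JDN 2638850 to the Coptic calendar gives 14 Paopi 2229 AM.

Paopi 14, 2229 AM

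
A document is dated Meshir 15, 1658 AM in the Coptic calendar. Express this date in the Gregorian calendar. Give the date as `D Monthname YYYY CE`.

22 February 1942 CE

Both dates share Julian Day Number 2430413; in the Gregorian calendar that is 22 February 1942 CE.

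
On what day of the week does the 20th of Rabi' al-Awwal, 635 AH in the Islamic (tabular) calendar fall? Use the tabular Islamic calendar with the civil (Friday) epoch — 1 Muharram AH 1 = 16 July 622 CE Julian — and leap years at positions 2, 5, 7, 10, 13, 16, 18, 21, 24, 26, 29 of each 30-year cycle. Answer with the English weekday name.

Equivalently 17 November 1237 Gregorian, JDN 2173186.
JDN 2173186 mod 7 = 1, and JDN 0 was a Monday, so this is a Tuesday.

Tuesday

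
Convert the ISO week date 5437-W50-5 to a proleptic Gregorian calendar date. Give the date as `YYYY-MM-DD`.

5437-12-15

ISO week 1 of 5437 is the week containing the first Thursday of 5437.
Week 50, day 5 (Friday) lands on 5437-12-15.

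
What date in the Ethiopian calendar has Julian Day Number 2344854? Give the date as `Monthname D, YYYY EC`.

Hidar 14, 1700 EC

The Gregorian equivalent of JDN 2344854 is 22 November 1707.
In the Ethiopian calendar that day is Hidar 14, 1700 EC.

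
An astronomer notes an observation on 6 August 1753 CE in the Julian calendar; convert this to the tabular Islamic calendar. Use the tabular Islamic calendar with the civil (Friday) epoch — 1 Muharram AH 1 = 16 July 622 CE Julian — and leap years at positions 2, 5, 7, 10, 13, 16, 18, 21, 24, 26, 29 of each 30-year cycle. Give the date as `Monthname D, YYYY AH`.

Julian Day Number of the source date = 2361559.
Converting JDN 2361559 to the tabular Islamic calendar gives 17 Shawwal 1166 AH.

Shawwal 17, 1166 AH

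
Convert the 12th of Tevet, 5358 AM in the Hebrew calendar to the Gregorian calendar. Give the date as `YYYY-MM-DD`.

Julian Day Number of the source date = 2304707.
Converting JDN 2304707 to the Gregorian calendar gives 21 December 1597 CE.

1597-12-21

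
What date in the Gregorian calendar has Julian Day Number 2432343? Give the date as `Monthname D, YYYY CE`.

Counting from JDN 2299161 = 15 Oct 1582 gives an offset of 133182 days.

June 6, 1947 CE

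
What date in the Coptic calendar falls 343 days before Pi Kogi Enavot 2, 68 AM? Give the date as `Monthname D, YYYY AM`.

The starting date is JDN 1849863; 1849863 − 343 = 1849520.
JDN 1849520 corresponds to Thout 19, 68 AM.

Thout 19, 68 AM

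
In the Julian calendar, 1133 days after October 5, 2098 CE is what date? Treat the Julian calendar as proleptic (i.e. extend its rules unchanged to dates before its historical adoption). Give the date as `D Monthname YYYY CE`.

Counting 1133 days forward from JDN 2487630 reaches JDN 2488763, which is 11 November 2101 CE.

11 November 2101 CE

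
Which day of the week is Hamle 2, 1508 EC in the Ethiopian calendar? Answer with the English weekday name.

Equivalently 6 July 1516 Gregorian, JDN 2274954.
2274954 ≡ 3 (mod 7); counting from Monday = 0 gives Thursday.

Thursday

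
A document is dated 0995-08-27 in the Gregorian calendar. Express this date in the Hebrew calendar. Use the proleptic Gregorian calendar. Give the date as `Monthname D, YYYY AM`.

Elul 23, 4755 AM

Both dates share Julian Day Number 2084715; in the Hebrew calendar that is 23 Elul 4755 AM.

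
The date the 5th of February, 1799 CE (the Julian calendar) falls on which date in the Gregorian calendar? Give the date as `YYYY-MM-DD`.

1799-02-16

At this point the Julian calendar is 11 days behind the Gregorian.
5 February 1799 Julian + 11 days → 16 February 1799 Gregorian.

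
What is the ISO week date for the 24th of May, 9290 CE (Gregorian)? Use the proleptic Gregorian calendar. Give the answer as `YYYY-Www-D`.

9290-W21-3

The weekday is Wednesday (ISO weekday 3).
That Wednesday belongs to ISO week 21 of ISO year 9290.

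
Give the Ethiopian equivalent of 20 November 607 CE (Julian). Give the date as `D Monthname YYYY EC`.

23 Hidar 600 EC

Both dates share Julian Day Number 1943088; in the Ethiopian calendar that is 23 Hidar 600 EC.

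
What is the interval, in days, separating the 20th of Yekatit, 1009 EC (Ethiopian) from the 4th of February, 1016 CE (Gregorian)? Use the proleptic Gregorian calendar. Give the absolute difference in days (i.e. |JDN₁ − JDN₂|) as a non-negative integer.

382

First date → JDN 2092562; second date → JDN 2092180.
The interval is |2092562 − 2092180| = 382 days.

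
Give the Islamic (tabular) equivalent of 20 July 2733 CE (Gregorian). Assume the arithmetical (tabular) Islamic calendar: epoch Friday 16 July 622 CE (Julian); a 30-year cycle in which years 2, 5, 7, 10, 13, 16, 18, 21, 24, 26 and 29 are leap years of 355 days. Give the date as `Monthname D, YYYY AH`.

Shawwal 16, 2176 AH

Both dates share Julian Day Number 2719468; in the tabular Islamic calendar that is 16 Shawwal 2176 AH.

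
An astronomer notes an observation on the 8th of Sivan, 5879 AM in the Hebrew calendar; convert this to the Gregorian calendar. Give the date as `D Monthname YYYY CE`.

Julian Day Number of the source date = 2495175.
Converting JDN 2495175 to the Gregorian calendar gives 16 June 2119 CE.

16 June 2119 CE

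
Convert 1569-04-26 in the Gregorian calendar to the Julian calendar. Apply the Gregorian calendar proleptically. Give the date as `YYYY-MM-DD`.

For dates in this range the Gregorian date is 10 days ahead of the Julian.
26 April 1569 Gregorian − 10 days → 16 April 1569 Julian.

1569-04-16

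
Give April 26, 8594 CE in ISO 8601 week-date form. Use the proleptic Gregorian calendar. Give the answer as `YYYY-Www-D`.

The weekday is Saturday (ISO weekday 6).
That Saturday belongs to ISO week 17 of ISO year 8594.

8594-W17-6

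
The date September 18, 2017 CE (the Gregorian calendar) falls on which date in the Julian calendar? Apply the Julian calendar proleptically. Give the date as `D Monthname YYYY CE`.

The Julian–Gregorian offset here is 13 days (Julian trailing).
18 September 2017 Gregorian − 13 days → 5 September 2017 Julian.

5 September 2017 CE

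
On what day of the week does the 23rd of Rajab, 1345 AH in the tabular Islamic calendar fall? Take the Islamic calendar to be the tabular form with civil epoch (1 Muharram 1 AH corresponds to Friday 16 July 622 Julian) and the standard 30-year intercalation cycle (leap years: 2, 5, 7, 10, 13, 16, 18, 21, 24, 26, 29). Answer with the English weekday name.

Thursday

This is JDN 2424908 (27 January 1927 Gregorian).
2424908 ≡ 3 (mod 7); counting from Monday = 0 gives Thursday.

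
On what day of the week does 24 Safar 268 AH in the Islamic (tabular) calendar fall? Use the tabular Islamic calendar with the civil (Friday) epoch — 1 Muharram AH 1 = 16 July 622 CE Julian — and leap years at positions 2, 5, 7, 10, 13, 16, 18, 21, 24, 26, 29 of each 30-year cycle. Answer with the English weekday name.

In the proleptic Gregorian calendar this is 27 September 881 (JDN 2043109).
Since JDN mod 7 = 5 (0 = Monday), the day is Saturday.

Saturday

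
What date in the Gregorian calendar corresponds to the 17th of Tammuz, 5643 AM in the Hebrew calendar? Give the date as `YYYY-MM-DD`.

Julian Day Number of the source date = 2409014.
Converting JDN 2409014 to the Gregorian calendar gives 22 July 1883 CE.

1883-07-22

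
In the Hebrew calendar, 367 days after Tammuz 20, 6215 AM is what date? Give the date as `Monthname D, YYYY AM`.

Tammuz 4, 6216 AM

JDN of Tammuz 20, 6215 AM = 2617917.
2617917 + 367 = 2618284.
JDN 2618284 in the Hebrew calendar is Tammuz 4, 6216 AM.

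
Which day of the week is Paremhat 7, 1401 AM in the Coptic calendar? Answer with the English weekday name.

In the Gregorian calendar this is 13 March 1685 (JDN 2336566).
2336566 ≡ 1 (mod 7); counting from Monday = 0 gives Tuesday.

Tuesday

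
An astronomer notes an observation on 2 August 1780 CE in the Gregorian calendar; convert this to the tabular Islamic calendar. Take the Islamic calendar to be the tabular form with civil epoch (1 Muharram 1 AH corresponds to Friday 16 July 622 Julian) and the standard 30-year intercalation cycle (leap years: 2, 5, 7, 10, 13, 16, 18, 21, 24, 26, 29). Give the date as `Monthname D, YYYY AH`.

Sha'ban 1, 1194 AH

Julian Day Number of the source date = 2371406.
Converting JDN 2371406 to the tabular Islamic calendar gives 1 Sha'ban 1194 AH.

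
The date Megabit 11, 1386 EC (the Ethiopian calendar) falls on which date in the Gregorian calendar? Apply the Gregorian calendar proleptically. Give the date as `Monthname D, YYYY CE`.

Both dates share Julian Day Number 2230282; in the Gregorian calendar that is 15 March 1394 CE.

March 15, 1394 CE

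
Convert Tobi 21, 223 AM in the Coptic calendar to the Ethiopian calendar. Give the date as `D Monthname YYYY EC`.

21 Tir 499 EC

Julian Day Number of the source date = 1906255.
Converting JDN 1906255 to the Ethiopian calendar gives 21 Tir 499 EC.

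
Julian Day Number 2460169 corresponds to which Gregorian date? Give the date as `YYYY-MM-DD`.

JDN 2451545 is 1 Jan 2000; 2460169 is +8624 days from there.

2023-08-12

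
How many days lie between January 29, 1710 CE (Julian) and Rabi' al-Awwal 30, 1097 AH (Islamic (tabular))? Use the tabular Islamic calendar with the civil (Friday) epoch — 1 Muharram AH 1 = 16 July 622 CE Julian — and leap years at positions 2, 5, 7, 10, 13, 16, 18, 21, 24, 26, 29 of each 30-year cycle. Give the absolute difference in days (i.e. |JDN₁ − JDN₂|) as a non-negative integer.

8750

JDN of the first date = 2345664.
JDN of the second date = 2336914.
|2336914 − 2345664| = 8750.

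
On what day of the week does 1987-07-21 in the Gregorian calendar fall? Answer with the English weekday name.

Tuesday

Since JDN mod 7 = 1 (0 = Monday), the day is Tuesday.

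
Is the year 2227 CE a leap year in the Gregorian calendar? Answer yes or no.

no

2227 is not divisible by 4, so it is a common year.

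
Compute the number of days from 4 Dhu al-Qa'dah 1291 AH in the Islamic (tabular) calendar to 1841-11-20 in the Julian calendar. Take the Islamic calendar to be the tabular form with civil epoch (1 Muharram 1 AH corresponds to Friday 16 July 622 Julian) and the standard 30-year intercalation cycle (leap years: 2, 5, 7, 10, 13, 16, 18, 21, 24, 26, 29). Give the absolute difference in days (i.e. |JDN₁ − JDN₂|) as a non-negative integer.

JDN of the first date = 2405871.
JDN of the second date = 2393807.
|2393807 − 2405871| = 12064.

12064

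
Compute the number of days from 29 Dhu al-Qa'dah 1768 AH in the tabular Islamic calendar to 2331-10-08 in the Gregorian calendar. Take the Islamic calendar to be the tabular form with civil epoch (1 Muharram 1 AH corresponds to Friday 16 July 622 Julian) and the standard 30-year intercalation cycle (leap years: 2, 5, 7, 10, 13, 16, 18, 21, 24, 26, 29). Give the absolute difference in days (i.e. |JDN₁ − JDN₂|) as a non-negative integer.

2209

First date → JDN 2574929; second date → JDN 2572720.
The interval is |2574929 − 2572720| = 2209 days.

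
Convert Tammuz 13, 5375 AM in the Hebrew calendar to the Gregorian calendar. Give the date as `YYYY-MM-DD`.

1615-07-10

Julian Day Number of the source date = 2311117.
Converting JDN 2311117 to the Gregorian calendar gives 10 July 1615 CE.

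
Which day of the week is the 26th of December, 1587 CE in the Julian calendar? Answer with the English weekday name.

Tuesday

Equivalently 5 January 1588 Gregorian, JDN 2301069.
2301069 ≡ 1 (mod 7); counting from Monday = 0 gives Tuesday.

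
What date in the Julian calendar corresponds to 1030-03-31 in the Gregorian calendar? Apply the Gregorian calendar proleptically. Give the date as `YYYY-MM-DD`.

The Julian–Gregorian offset here is 6 days (Julian trailing).
31 March 1030 Gregorian − 6 days → 25 March 1030 Julian.

1030-03-25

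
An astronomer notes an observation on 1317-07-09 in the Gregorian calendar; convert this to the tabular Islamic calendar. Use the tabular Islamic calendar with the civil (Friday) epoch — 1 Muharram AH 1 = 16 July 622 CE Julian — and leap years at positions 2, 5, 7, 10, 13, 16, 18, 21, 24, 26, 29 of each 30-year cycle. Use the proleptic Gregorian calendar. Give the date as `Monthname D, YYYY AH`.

Julian Day Number of the source date = 2202274.
Converting JDN 2202274 to the tabular Islamic calendar gives 19 Rabi' al-Thani 717 AH.

Rabi' al-Thani 19, 717 AH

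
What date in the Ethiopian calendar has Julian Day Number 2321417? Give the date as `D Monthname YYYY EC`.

13 Meskerem 1636 EC

The Gregorian equivalent of JDN 2321417 is 21 September 1643.
In the Ethiopian calendar that day is 13 Meskerem 1636 EC.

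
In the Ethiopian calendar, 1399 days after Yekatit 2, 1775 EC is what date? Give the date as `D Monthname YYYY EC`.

30 Hidar 1779 EC

JDN of Yekatit 2, 1775 EC = 2372325.
2372325 + 1399 = 2373724.
JDN 2373724 in the Ethiopian calendar is 30 Hidar 1779 EC.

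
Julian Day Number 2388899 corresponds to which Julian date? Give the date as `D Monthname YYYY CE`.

13 June 1828 CE

The Gregorian equivalent of JDN 2388899 is 25 June 1828.
In the Julian calendar that day is 13 June 1828 CE.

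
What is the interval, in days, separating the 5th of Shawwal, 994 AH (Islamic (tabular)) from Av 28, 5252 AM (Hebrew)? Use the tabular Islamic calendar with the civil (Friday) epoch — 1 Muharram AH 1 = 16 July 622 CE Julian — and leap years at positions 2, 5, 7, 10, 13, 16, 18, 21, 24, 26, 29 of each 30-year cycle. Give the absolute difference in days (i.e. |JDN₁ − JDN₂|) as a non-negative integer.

First date → JDN 2300596; second date → JDN 2266244.
The interval is |2300596 − 2266244| = 34352 days.

34352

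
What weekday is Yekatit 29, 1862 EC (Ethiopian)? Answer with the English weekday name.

Monday

Equivalently 7 March 1870 Gregorian, JDN 2404129.
2404129 ≡ 0 (mod 7); counting from Monday = 0 gives Monday.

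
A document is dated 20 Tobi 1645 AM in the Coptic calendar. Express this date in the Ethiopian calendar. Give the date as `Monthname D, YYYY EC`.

Julian Day Number of the source date = 2425640.
Converting JDN 2425640 to the Ethiopian calendar gives 20 Tir 1921 EC.

Tir 20, 1921 EC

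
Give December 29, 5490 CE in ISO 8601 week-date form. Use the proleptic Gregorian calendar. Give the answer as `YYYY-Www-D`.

5491-W01-1

The weekday is Monday (ISO weekday 1).
That Monday belongs to ISO week 1 of ISO year 5491.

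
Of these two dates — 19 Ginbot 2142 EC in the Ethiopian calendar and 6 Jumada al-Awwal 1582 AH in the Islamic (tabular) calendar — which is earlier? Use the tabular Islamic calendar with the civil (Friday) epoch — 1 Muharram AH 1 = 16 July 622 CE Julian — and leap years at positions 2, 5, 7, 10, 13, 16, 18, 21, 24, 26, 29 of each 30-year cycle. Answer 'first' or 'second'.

Converting both to JDN: 2506479 vs 2508817; the smaller is the first.

first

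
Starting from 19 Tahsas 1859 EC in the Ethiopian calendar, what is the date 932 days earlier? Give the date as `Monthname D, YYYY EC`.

Sene 2, 1856 EC

The starting date is JDN 2402963; 2402963 − 932 = 2402031.
JDN 2402031 corresponds to Sene 2, 1856 EC.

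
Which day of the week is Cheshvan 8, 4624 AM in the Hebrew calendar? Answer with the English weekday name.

Equivalently 29 October 863 Gregorian, JDN 2036566.
JDN 2036566 mod 7 = 0, and JDN 0 was a Monday, so this is a Monday.

Monday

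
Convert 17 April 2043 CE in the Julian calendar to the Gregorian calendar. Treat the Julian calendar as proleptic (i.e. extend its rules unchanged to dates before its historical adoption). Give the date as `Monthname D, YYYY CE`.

The Julian–Gregorian offset here is 13 days (Julian trailing).
17 April 2043 Julian + 13 days → 30 April 2043 Gregorian.

April 30, 2043 CE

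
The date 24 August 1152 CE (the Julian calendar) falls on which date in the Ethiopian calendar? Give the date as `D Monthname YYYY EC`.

Both dates share Julian Day Number 2142062; in the Ethiopian calendar that is 1 Pagume 1144 EC.

1 Pagume 1144 EC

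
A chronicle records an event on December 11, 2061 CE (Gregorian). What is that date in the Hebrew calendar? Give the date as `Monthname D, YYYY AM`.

Julian Day Number of the source date = 2474170.
Converting JDN 2474170 to the Hebrew calendar gives 28 Kislev 5822 AM.

Kislev 28, 5822 AM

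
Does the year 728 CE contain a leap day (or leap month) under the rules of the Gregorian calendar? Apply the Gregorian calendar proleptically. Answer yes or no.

728 is divisible by 4 and not by 100, so it is a leap year.

yes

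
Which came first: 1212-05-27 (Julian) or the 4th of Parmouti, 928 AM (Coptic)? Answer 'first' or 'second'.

Converting both to JDN: 2163888 vs 2163830; the smaller is the second.

second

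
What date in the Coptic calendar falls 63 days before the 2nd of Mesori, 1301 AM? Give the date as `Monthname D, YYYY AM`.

Pashons 29, 1301 AM

The starting date is JDN 2300186; 2300186 − 63 = 2300123.
JDN 2300123 corresponds to Pashons 29, 1301 AM.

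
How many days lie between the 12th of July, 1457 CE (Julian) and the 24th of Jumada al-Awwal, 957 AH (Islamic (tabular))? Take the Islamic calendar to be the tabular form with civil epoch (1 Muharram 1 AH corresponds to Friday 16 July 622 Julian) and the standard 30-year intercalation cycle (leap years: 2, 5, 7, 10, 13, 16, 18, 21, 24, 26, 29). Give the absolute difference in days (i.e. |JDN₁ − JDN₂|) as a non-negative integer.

JDN of the first date = 2253420.
JDN of the second date = 2287356.
|2287356 − 2253420| = 33936.

33936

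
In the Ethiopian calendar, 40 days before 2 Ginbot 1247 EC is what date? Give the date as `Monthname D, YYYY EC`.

Megabit 22, 1247 EC

JDN of 2 Ginbot 1247 EC = 2179563.
2179563 − 40 = 2179523.
JDN 2179523 in the Ethiopian calendar is Megabit 22, 1247 EC.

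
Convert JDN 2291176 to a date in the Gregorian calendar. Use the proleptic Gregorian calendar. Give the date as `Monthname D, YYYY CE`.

December 4, 1560 CE

Counting from JDN 2299161 = 15 Oct 1582 gives an offset of -7985 days.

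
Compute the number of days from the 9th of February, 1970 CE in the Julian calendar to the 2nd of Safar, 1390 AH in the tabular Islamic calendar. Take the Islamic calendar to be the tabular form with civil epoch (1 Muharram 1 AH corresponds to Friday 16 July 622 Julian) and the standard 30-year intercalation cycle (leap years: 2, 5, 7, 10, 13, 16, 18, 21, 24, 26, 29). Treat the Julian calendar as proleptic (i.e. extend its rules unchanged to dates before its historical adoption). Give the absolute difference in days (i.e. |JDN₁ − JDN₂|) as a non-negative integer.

46

First date → JDN 2440640; second date → JDN 2440686.
The interval is |2440640 − 2440686| = 46 days.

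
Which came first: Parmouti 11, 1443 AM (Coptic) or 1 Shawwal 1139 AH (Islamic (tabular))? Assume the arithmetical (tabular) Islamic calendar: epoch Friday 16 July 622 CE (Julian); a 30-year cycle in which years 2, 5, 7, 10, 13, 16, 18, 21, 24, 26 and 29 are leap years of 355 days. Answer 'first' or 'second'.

first

First date → JDN 2351940; second date → JDN 2351975.
JDN 2351940 < JDN 2351975, so the first date is earlier.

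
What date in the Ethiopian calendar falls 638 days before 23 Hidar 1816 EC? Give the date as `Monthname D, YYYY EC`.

Counting 638 days back from JDN 2387232 reaches JDN 2386594, which is Yekatit 26, 1814 EC.

Yekatit 26, 1814 EC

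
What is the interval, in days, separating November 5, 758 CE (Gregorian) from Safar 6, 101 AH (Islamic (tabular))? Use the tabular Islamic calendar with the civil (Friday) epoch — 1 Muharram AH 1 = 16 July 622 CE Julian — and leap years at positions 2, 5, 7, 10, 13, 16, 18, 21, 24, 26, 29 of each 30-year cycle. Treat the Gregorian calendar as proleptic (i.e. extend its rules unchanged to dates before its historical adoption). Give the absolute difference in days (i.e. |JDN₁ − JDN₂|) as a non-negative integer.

14310

JDN of the first date = 1998222.
JDN of the second date = 1983912.
|1983912 − 1998222| = 14310.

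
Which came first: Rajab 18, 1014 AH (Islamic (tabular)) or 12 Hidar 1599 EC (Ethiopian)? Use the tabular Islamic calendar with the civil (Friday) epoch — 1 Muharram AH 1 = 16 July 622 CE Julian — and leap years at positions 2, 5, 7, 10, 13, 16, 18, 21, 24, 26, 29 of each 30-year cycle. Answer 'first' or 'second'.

first

The two dates have Julian Day Numbers 2307607 and 2307961 respectively.
Since 2307607 < 2307961, the first date comes first.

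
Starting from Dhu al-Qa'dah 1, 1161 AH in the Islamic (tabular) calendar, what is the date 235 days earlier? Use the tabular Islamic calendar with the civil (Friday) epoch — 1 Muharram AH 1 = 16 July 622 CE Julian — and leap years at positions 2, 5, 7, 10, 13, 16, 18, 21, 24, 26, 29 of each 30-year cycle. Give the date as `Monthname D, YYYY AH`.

Counting 235 days back from JDN 2359800 reaches JDN 2359565, which is Rabi' al-Awwal 2, 1161 AH.

Rabi' al-Awwal 2, 1161 AH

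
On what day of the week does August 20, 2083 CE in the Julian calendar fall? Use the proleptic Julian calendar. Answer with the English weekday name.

Thursday

In the Gregorian calendar this is 2 September 2083 (JDN 2482105).
Since JDN mod 7 = 3 (0 = Monday), the day is Thursday.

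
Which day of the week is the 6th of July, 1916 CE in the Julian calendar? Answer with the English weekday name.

In the Gregorian calendar this is 19 July 1916 (JDN 2421064).
Since JDN mod 7 = 2 (0 = Monday), the day is Wednesday.

Wednesday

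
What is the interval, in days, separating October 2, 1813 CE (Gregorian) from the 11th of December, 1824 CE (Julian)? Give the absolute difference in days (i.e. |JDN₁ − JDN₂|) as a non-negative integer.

First date → JDN 2383519; second date → JDN 2387619.
The interval is |2383519 − 2387619| = 4100 days.

4100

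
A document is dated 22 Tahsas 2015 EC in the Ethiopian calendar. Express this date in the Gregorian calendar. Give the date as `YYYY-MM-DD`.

Both dates share Julian Day Number 2459945; in the Gregorian calendar that is 31 December 2022 CE.

2022-12-31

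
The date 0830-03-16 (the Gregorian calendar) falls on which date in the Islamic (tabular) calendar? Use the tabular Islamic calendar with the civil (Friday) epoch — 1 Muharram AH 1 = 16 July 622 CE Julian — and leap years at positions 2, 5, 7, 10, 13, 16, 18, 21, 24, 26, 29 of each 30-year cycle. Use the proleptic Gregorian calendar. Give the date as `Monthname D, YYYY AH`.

Muharram 13, 215 AH

Julian Day Number of the source date = 2024286.
Converting JDN 2024286 to the tabular Islamic calendar gives 13 Muharram 215 AH.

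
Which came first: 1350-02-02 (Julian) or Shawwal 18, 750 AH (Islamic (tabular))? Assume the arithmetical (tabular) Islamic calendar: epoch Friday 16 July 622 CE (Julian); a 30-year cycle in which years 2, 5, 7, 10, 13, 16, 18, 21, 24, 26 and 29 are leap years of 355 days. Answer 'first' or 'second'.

First date → JDN 2214178; second date → JDN 2214144.
JDN 2214144 < JDN 2214178, so the second date is earlier.

second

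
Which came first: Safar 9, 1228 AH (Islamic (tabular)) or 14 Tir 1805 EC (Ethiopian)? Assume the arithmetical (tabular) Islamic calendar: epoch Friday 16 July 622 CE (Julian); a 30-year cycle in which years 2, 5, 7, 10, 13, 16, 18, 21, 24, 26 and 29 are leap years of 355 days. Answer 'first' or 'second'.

First date → JDN 2383286; second date → JDN 2383265.
JDN 2383265 < JDN 2383286, so the second date is earlier.

second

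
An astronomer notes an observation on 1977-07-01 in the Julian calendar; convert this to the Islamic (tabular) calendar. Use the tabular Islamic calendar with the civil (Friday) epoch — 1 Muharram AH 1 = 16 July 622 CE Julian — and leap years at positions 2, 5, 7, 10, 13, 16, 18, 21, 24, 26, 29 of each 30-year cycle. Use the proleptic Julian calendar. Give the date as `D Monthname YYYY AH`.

Julian Day Number of the source date = 2443339.
Converting JDN 2443339 to the tabular Islamic calendar gives 27 Rajab 1397 AH.

27 Rajab 1397 AH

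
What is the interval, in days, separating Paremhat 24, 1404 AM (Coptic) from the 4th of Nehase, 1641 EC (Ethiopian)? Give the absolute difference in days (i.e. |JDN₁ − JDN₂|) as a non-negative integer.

14115

JDN of the first date = 2337679.
JDN of the second date = 2323564.
|2323564 − 2337679| = 14115.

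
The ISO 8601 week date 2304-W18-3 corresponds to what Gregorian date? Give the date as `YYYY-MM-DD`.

ISO week 1 of 2304 is the week containing the first Thursday of 2304.
Week 18, day 3 (Wednesday) lands on 2304-05-04.

2304-05-04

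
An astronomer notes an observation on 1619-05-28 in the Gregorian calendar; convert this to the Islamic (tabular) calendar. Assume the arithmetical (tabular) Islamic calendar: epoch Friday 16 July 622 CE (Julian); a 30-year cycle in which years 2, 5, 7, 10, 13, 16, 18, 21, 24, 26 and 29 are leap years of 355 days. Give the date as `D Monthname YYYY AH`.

Julian Day Number of the source date = 2312535.
Converting JDN 2312535 to the tabular Islamic calendar gives 13 Jumada al-Thani 1028 AH.

13 Jumada al-Thani 1028 AH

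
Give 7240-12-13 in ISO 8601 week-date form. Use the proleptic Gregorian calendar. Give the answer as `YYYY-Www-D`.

The weekday is Thursday (ISO weekday 4).
That Thursday belongs to ISO week 50 of ISO year 7240.

7240-W50-4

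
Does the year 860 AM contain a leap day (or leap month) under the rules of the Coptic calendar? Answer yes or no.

no

860 mod 4 = 0; in the Coptic calendar a year is leap when year mod 4 = 3, so it is a common year.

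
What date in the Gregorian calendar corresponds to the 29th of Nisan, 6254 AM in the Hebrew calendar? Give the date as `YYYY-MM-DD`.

2494-05-04

Both dates share Julian Day Number 2632099; in the Gregorian calendar that is 4 May 2494 CE.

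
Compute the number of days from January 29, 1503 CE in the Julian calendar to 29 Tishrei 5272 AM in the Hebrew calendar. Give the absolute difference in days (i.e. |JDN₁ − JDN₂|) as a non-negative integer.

JDN of the first date = 2270057.
JDN of the second date = 2273244.
|2273244 − 2270057| = 3187.

3187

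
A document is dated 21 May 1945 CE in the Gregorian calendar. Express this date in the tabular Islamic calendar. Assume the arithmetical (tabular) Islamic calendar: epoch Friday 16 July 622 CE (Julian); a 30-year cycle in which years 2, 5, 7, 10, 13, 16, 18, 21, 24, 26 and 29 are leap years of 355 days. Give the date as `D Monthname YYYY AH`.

8 Jumada al-Thani 1364 AH

Julian Day Number of the source date = 2431597.
Converting JDN 2431597 to the tabular Islamic calendar gives 8 Jumada al-Thani 1364 AH.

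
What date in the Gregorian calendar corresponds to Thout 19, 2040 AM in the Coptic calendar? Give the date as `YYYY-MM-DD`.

Both dates share Julian Day Number 2569793; in the Gregorian calendar that is 3 October 2323 CE.

2323-10-03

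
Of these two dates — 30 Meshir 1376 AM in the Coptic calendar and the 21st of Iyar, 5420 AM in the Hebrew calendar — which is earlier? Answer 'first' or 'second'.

first

Converting both to JDN: 2327428 vs 2327485; the smaller is the first.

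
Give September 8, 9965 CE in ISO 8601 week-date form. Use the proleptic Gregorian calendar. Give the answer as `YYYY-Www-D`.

9965-W36-3

The weekday is Wednesday (ISO weekday 3).
That Wednesday belongs to ISO week 36 of ISO year 9965.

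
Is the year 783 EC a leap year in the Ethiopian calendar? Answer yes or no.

yes

783 mod 4 = 3; in the Ethiopian calendar a year is leap when year mod 4 = 3, so it is a leap year.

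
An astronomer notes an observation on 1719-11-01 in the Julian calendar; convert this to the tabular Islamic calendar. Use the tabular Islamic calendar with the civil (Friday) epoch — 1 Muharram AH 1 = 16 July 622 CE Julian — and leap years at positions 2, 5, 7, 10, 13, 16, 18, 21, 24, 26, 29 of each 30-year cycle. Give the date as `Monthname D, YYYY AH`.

Both dates share Julian Day Number 2349227; in the tabular Islamic calendar that is 29 Dhu al-Hijjah 1131 AH.

Dhu al-Hijjah 29, 1131 AH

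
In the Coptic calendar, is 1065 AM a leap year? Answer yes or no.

1065 mod 4 = 1; in the Coptic calendar a year is leap when year mod 4 = 3, so it is a common year.

no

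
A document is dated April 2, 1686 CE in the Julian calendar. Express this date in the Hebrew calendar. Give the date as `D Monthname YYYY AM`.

Julian Day Number of the source date = 2336961.
Converting JDN 2336961 to the Hebrew calendar gives 18 Nisan 5446 AM.

18 Nisan 5446 AM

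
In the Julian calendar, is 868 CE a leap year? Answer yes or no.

868 mod 4 = 0, so it is a leap year in the Julian calendar.

yes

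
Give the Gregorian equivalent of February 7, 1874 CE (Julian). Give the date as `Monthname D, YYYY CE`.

At this point the Julian calendar is 12 days behind the Gregorian.
7 February 1874 Julian + 12 days → 19 February 1874 Gregorian.

February 19, 1874 CE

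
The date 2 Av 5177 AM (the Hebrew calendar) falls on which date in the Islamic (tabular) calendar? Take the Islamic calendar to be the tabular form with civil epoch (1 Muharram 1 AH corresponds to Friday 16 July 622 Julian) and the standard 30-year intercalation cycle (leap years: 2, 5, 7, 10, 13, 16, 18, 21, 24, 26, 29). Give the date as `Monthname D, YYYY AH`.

Julian Day Number of the source date = 2238813.
Converting JDN 2238813 to the tabular Islamic calendar gives 30 Jumada al-Awwal 820 AH.

Jumada al-Awwal 30, 820 AH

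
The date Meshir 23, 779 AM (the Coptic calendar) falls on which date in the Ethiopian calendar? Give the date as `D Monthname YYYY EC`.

Julian Day Number of the source date = 2109366.
Converting JDN 2109366 to the Ethiopian calendar gives 23 Yekatit 1055 EC.

23 Yekatit 1055 EC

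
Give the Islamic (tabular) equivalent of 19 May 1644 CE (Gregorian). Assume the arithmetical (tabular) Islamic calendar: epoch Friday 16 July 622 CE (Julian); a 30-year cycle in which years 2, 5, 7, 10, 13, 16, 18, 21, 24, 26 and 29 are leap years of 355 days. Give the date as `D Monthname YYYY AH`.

Both dates share Julian Day Number 2321658; in the tabular Islamic calendar that is 12 Rabi' al-Awwal 1054 AH.

12 Rabi' al-Awwal 1054 AH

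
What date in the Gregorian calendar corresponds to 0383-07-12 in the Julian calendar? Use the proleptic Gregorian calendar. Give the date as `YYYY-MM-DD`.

The Julian–Gregorian offset here is 1 day (Julian trailing).
12 July 383 Julian + 1 day → 13 July 383 Gregorian.

0383-07-13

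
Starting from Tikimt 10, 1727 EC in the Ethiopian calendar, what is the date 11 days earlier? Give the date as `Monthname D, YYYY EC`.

Meskerem 29, 1727 EC

JDN of Tikimt 10, 1727 EC = 2354681.
2354681 − 11 = 2354670.
JDN 2354670 in the Ethiopian calendar is Meskerem 29, 1727 EC.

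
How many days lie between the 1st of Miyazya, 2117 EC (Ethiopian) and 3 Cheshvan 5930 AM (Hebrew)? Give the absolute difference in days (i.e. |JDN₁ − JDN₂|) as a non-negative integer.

16267

First date → JDN 2497300; second date → JDN 2513567.
The interval is |2497300 − 2513567| = 16267 days.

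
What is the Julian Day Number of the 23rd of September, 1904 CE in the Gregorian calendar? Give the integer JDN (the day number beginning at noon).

JDN 2400001 is 17 November 1858 CE (Gregorian), MJD 0; the target day is +16746 days from there, so JDN = 2416747.

2416747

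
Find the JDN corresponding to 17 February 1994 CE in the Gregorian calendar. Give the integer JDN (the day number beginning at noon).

JDN 2299161 is 15 October 1582 CE (Gregorian); the target day is +150240 days from there, so JDN = 2449401.

2449401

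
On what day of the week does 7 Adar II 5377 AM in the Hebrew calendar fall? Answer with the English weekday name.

Equivalently 14 March 1617 Gregorian, JDN 2311730.
2311730 ≡ 1 (mod 7); counting from Monday = 0 gives Tuesday.

Tuesday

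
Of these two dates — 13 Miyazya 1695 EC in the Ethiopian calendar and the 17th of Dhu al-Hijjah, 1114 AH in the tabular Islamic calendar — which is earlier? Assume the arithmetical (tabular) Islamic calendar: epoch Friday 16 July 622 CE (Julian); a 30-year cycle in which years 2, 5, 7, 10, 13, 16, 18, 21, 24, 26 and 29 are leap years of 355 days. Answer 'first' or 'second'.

first

Converting both to JDN: 2343176 vs 2343191; the smaller is the first.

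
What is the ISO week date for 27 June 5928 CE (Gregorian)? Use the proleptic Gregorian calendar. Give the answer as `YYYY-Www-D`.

The weekday is Wednesday (ISO weekday 3).
That Wednesday belongs to ISO week 26 of ISO year 5928.

5928-W26-3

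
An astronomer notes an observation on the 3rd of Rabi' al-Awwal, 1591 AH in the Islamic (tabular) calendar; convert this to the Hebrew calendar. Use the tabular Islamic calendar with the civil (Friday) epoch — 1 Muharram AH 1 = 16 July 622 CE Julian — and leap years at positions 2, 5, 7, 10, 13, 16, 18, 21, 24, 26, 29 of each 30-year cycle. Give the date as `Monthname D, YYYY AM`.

Sivan 3, 5925 AM

Julian Day Number of the source date = 2511944.
Converting JDN 2511944 to the Hebrew calendar gives 3 Sivan 5925 AM.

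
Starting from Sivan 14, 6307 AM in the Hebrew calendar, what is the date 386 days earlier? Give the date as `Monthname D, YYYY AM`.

Counting 386 days back from JDN 2651486 reaches JDN 2651100, which is Iyar 11, 6306 AM.

Iyar 11, 6306 AM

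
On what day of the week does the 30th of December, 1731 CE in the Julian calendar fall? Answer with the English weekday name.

Thursday

Equivalently 10 January 1732 Gregorian, JDN 2353669.
JDN 2353669 mod 7 = 3, and JDN 0 was a Monday, so this is a Thursday.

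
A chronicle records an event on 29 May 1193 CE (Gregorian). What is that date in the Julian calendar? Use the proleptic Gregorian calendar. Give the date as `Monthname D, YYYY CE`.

May 22, 1193 CE

For dates in this range the Gregorian date is 7 days ahead of the Julian.
29 May 1193 Gregorian − 7 days → 22 May 1193 Julian.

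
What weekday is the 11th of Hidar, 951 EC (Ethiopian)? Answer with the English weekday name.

In the proleptic Gregorian calendar this is 12 November 958 (JDN 2071278).
Since JDN mod 7 = 6 (0 = Monday), the day is Sunday.

Sunday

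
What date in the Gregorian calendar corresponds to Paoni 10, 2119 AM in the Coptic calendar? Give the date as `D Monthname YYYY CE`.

20 June 2403 CE

Julian Day Number of the source date = 2598908.
Converting JDN 2598908 to the Gregorian calendar gives 20 June 2403 CE.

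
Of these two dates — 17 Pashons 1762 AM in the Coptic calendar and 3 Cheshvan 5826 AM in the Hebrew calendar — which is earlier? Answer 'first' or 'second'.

first

First date → JDN 2468491; second date → JDN 2475592.
JDN 2468491 < JDN 2475592, so the first date is earlier.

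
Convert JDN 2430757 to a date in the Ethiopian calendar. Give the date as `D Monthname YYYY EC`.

24 Tir 1935 EC

JDN 2430757 is 1 February 1943 in the Gregorian calendar.
In the Ethiopian calendar that day is 24 Tir 1935 EC.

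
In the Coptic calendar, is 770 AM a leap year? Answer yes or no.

no

770 mod 4 = 2; in the Coptic calendar a year is leap when year mod 4 = 3, so it is a common year.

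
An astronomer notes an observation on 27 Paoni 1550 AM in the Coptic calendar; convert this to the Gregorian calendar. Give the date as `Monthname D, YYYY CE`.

Julian Day Number of the source date = 2391098.
Converting JDN 2391098 to the Gregorian calendar gives 3 July 1834 CE.

July 3, 1834 CE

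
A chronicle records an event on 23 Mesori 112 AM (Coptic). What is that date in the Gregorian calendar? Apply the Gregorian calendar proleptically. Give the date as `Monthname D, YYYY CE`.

August 17, 396 CE

Julian Day Number of the source date = 1865925.
Converting JDN 1865925 to the Gregorian calendar gives 17 August 396 CE.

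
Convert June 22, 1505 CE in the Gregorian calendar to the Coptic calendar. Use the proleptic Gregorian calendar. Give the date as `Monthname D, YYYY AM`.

Both dates share Julian Day Number 2270922; in the Coptic calendar that is 18 Paoni 1221 AM.

Paoni 18, 1221 AM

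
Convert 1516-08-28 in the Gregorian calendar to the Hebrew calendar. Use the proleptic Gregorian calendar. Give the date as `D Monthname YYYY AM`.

20 Elul 5276 AM

Julian Day Number of the source date = 2275007.
Converting JDN 2275007 to the Hebrew calendar gives 20 Elul 5276 AM.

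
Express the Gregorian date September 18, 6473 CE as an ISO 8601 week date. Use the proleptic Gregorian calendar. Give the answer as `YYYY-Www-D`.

The weekday is Monday (ISO weekday 1).
That Monday belongs to ISO week 38 of ISO year 6473.

6473-W38-1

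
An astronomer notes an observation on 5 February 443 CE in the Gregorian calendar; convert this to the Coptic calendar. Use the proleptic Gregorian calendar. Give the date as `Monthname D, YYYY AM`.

Meshir 10, 159 AM

Julian Day Number of the source date = 1882898.
Converting JDN 1882898 to the Coptic calendar gives 10 Meshir 159 AM.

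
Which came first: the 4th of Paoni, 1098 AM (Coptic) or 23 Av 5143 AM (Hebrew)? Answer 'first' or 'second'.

Converting both to JDN: 2225982 vs 2226402; the smaller is the first.

first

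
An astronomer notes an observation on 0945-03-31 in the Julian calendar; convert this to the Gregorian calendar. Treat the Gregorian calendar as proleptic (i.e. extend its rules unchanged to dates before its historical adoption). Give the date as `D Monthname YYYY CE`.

The Julian–Gregorian offset here is 5 days (Julian trailing).
31 March 945 Julian + 5 days → 5 April 945 Gregorian.

5 April 945 CE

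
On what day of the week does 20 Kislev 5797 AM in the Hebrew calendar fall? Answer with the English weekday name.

This is JDN 2465037 (9 December 2036 Gregorian).
Since JDN mod 7 = 1 (0 = Monday), the day is Tuesday.

Tuesday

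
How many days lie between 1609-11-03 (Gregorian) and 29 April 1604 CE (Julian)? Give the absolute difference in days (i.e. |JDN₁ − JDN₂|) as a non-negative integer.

First date → JDN 2309042; second date → JDN 2307038.
The interval is |2309042 − 2307038| = 2004 days.

2004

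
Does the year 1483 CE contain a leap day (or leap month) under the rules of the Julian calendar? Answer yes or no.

no

1483 mod 4 = 3, so it is a common year in the Julian calendar.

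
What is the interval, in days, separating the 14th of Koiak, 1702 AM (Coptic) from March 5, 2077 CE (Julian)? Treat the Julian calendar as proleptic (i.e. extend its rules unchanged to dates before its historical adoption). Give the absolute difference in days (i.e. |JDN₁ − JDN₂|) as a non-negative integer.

First date → JDN 2446423; second date → JDN 2479746.
The interval is |2446423 − 2479746| = 33323 days.

33323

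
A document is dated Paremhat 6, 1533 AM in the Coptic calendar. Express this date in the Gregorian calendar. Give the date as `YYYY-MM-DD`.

Julian Day Number of the source date = 2384778.
Converting JDN 2384778 to the Gregorian calendar gives 14 March 1817 CE.

1817-03-14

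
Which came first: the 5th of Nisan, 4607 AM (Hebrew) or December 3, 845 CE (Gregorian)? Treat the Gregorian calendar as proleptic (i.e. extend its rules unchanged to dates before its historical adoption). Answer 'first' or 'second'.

second

The two dates have Julian Day Numbers 2030509 and 2030027 respectively.
Since 2030027 < 2030509, the second date comes first.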